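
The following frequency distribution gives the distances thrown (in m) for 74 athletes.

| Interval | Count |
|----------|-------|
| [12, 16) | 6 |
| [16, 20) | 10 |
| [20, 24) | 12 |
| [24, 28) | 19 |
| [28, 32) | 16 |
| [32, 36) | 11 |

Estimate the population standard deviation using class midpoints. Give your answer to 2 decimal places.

Midpoints: 14, 18, 22, 26, 30, 34
n = 74, Σfm = 1876, mean = 25.3514
Σfm² = 50184
Σf(m − x̄)² = Σfm² − (Σfm)²/n = 50184 − 1876²/74 = 2624.8649
Population variance = 2624.8649 / 74 = 35.4711
Standard deviation = √35.4711 = 5.9558

5.96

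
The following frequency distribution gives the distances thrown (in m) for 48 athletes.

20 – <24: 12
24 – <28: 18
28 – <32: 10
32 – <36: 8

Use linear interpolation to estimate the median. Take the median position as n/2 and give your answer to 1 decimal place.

Cumulative frequencies: 12, 30, 40, 48
n = 48; position = n/2 = 24.
This falls in the class 24 – <28: L = 24, F = 12, f = 18, h = 4.
Median ≈ 24 + ((24 − 12) / 18) × 4 = 26.6667

26.7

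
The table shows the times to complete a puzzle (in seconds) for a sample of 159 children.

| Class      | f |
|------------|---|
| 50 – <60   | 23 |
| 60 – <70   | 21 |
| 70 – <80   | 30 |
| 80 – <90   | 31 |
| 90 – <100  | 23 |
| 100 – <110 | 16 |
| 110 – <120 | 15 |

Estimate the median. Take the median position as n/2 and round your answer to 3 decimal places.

81.774

Cumulative frequencies: 23, 44, 74, 105, 128, 144, 159
n = 159; position = n/2 = 79.5.
This falls in the class 80 – <90: L = 80, F = 74, f = 31, h = 10.
Median ≈ 80 + ((79.5 − 74) / 31) × 10 = 81.7742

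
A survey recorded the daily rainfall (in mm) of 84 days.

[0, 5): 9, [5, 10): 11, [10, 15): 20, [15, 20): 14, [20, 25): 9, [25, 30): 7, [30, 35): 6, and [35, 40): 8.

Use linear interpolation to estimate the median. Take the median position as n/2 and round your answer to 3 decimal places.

Cumulative frequencies: 9, 20, 40, 54, 63, 70, 76, 84
n = 84; position = n/2 = 42.
This falls in the class [15, 20): L = 15, F = 40, f = 14, h = 5.
Median ≈ 15 + ((42 − 40) / 14) × 5 = 15.7143

15.714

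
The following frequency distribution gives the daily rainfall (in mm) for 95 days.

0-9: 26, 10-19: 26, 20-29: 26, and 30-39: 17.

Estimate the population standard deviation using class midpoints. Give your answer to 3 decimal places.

10.654

Midpoints: 4.5, 14.5, 24.5, 34.5
n = 95, Σfm = 1717.5, mean = 18.0789
Σfm² = 41833.75
Σf(m − x̄)² = Σfm² − (Σfm)²/n = 41833.75 − 1717.5²/95 = 10783.1579
Population variance = 10783.1579 / 95 = 113.5069
Standard deviation = √113.5069 = 10.6540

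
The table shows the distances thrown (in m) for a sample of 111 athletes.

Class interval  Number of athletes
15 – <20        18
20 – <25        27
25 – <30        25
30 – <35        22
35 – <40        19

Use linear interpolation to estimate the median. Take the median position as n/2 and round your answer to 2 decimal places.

27.10

Cumulative frequencies: 18, 45, 70, 92, 111
n = 111; position = n/2 = 55.5.
This falls in the class 25 – <30: L = 25, F = 45, f = 25, h = 5.
Median ≈ 25 + ((55.5 − 45) / 25) × 5 = 27.1000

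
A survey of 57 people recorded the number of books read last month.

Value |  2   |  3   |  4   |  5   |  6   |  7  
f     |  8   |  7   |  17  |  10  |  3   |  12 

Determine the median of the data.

Cumulative frequencies: 8, 15, 32, 42, 45, 57
n = 57, so the median is the value in position (n+1)/2 = 29.
Position 29 falls at value 4.

4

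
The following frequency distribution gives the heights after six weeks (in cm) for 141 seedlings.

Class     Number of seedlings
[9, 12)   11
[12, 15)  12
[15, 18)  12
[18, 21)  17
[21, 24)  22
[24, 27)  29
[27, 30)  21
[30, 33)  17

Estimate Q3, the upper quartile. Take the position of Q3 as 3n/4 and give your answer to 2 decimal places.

27.39

Cumulative frequencies: 11, 23, 35, 52, 74, 103, 124, 141
n = 141; position = 3n/4 = 105.75.
This falls in the class [27, 30): L = 27, F = 103, f = 21, h = 3.
Upper quartile ≈ 27 + ((105.75 − 103) / 21) × 3 = 27.3929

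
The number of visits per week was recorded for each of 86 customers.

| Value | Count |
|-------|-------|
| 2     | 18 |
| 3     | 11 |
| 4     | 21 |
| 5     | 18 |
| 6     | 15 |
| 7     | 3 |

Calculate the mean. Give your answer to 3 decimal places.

Values: 2, 3, 4, 5, 6, 7
Σfx = 18×2 + 11×3 + 21×4 + 18×5 + 15×6 + 3×7 = 354
n = Σf = 86
Mean = 354 / 86 = 4.1163

4.116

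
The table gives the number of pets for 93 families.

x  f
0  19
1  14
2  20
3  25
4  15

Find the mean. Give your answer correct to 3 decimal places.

2.032

Values: 0, 1, 2, 3, 4
Σfx = 19×0 + 14×1 + 20×2 + 25×3 + 15×4 = 189
n = Σf = 93
Mean = 189 / 93 = 2.0323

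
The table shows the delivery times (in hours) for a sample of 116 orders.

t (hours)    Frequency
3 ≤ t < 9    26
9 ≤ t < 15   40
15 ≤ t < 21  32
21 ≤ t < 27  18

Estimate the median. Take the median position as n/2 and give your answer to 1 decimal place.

Cumulative frequencies: 26, 66, 98, 116
n = 116; position = n/2 = 58.
This falls in the class 9 ≤ t < 15: L = 9, F = 26, f = 40, h = 6.
Median ≈ 9 + ((58 − 26) / 40) × 6 = 13.8000

13.8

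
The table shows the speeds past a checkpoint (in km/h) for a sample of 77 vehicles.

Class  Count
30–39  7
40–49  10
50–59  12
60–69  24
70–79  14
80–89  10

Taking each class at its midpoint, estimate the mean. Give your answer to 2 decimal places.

Midpoints: 34.5, 44.5, 54.5, 64.5, 74.5, 84.5
Σfm = 7×34.5 + 10×44.5 + 12×54.5 + 24×64.5 + 14×74.5 + 10×84.5 = 4776.5
n = Σf = 77
Mean = 4776.5 / 77 = 62.0325

62.03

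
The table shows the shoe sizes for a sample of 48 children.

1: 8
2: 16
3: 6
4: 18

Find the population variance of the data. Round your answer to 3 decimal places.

Values: 1, 2, 3, 4
n = 48, Σfx = 130, mean = 2.7083
Σfx² = 414
Σf(x − x̄)² = Σfx² − (Σfx)²/n = 414 − 130²/48 = 61.9167
Population variance = 61.9167 / 48 = 1.2899

1.290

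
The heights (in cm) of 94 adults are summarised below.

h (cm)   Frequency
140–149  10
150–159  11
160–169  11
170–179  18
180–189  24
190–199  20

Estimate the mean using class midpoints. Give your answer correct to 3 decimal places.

Midpoints: 144.5, 154.5, 164.5, 174.5, 184.5, 194.5
Σfm = 10×144.5 + 11×154.5 + 11×164.5 + 18×174.5 + 24×184.5 + 20×194.5 = 16413
n = Σf = 94
Mean = 16413 / 94 = 174.6064

174.606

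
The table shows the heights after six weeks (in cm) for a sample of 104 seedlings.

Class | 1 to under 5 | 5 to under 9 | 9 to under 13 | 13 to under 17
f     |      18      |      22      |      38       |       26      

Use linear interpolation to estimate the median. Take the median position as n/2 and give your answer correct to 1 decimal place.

Cumulative frequencies: 18, 40, 78, 104
n = 104; position = n/2 = 52.
This falls in the class 9 to under 13: L = 9, F = 40, f = 38, h = 4.
Median ≈ 9 + ((52 − 40) / 38) × 4 = 10.2632

10.3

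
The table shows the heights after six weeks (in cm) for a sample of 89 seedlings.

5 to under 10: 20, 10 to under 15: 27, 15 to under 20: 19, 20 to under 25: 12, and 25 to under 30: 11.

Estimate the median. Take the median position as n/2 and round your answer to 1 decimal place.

14.5

Cumulative frequencies: 20, 47, 66, 78, 89
n = 89; position = n/2 = 44.5.
This falls in the class 10 to under 15: L = 10, F = 20, f = 27, h = 5.
Median ≈ 10 + ((44.5 − 20) / 27) × 5 = 14.5370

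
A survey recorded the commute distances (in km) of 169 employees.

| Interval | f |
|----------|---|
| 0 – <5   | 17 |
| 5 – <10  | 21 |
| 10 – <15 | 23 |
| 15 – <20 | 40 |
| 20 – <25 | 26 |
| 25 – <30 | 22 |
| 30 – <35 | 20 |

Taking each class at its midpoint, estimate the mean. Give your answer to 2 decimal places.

Midpoints: 2.5, 7.5, 12.5, 17.5, 22.5, 27.5, 32.5
Σfm = 17×2.5 + 21×7.5 + 23×12.5 + 40×17.5 + 26×22.5 + 22×27.5 + 20×32.5 = 3027.5
n = Σf = 169
Mean = 3027.5 / 169 = 17.9142

17.91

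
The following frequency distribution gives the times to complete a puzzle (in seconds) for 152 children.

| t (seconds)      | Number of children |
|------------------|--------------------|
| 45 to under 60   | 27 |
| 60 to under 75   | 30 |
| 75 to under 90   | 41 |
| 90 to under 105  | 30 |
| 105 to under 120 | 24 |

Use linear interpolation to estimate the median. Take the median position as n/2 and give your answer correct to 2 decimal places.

81.95

Cumulative frequencies: 27, 57, 98, 128, 152
n = 152; position = n/2 = 76.
This falls in the class 75 to under 90: L = 75, F = 57, f = 41, h = 15.
Median ≈ 75 + ((76 − 57) / 41) × 15 = 81.9512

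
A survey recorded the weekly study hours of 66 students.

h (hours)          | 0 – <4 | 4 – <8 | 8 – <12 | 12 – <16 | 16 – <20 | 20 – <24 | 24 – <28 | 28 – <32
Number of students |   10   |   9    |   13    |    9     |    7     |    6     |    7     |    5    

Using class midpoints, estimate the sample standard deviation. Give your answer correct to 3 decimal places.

Midpoints: 2, 6, 10, 14, 18, 22, 26, 30
n = 66, Σfm = 920, mean = 13.9394
Σfm² = 17832
Σf(m − x̄)² = Σfm² − (Σfm)²/n = 17832 − 920²/66 = 5007.7576
Sample variance = 5007.7576 / 65 = 77.0424
Standard deviation = √77.0424 = 8.7774

8.777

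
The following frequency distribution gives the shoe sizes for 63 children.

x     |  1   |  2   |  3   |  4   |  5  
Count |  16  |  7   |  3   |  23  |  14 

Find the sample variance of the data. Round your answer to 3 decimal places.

Values: 1, 2, 3, 4, 5
n = 63, Σfx = 201, mean = 3.1905
Σfx² = 789
Σf(x − x̄)² = Σfx² − (Σfx)²/n = 789 − 201²/63 = 147.7143
Sample variance = 147.7143 / 62 = 2.3825

2.382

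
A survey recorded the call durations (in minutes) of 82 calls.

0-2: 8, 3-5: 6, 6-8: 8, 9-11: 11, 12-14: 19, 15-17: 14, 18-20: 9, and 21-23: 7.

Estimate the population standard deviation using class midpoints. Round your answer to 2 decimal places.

Midpoints: 1, 4, 7, 10, 13, 16, 19, 22
n = 82, Σfm = 994, mean = 12.1220
Σfm² = 15028
Σf(m − x̄)² = Σfm² − (Σfm)²/n = 15028 − 994²/82 = 2978.7805
Population variance = 2978.7805 / 82 = 36.3266
Standard deviation = √36.3266 = 6.0272

6.03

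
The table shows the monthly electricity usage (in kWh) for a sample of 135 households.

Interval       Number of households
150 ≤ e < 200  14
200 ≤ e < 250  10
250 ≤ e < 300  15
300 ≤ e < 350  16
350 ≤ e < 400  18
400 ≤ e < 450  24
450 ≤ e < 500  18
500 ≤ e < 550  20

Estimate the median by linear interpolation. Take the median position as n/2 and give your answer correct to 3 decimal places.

Cumulative frequencies: 14, 24, 39, 55, 73, 97, 115, 135
n = 135; position = n/2 = 67.5.
This falls in the class 350 ≤ e < 400: L = 350, F = 55, f = 18, h = 50.
Median ≈ 350 + ((67.5 − 55) / 18) × 50 = 384.7222

384.722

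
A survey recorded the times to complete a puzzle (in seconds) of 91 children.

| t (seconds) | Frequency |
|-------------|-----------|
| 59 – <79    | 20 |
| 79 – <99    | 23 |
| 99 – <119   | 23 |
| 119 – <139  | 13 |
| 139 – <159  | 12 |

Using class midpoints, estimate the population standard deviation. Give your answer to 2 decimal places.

26.23

Midpoints: 69, 89, 109, 129, 149
n = 91, Σfm = 9399, mean = 103.2857
Σfm² = 1033411
Σf(m − x̄)² = Σfm² − (Σfm)²/n = 1033411 − 9399²/91 = 62628.5714
Population variance = 62628.5714 / 91 = 688.2261
Standard deviation = √688.2261 = 26.2341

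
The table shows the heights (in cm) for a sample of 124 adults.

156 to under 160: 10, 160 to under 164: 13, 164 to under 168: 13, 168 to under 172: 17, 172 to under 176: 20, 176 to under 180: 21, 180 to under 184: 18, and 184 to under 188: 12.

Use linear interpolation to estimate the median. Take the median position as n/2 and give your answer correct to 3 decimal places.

173.800

Cumulative frequencies: 10, 23, 36, 53, 73, 94, 112, 124
n = 124; position = n/2 = 62.
This falls in the class 172 to under 176: L = 172, F = 53, f = 20, h = 4.
Median ≈ 172 + ((62 − 53) / 20) × 4 = 173.8000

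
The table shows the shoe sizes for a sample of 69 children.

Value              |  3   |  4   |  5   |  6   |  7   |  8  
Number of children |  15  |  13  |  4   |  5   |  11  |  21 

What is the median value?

Cumulative frequencies: 15, 28, 32, 37, 48, 69
n = 69, so the median is the value in position (n+1)/2 = 35.
Position 35 falls at value 6.

6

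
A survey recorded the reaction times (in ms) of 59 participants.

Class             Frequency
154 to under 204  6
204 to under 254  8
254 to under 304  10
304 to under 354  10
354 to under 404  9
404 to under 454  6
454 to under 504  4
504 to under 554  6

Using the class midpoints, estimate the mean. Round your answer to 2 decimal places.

340.02

Midpoints: 179, 229, 279, 329, 379, 429, 479, 529
Σfm = 6×179 + 8×229 + 10×279 + 10×329 + 9×379 + 6×429 + 4×479 + 6×529 = 20061
n = Σf = 59
Mean = 20061 / 59 = 340.0169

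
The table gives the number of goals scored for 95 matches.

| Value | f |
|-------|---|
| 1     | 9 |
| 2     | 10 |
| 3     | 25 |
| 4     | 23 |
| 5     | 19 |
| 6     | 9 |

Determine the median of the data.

Cumulative frequencies: 9, 19, 44, 67, 86, 95
n = 95, so the median is the value in position (n+1)/2 = 48.
Position 48 falls at value 4.

4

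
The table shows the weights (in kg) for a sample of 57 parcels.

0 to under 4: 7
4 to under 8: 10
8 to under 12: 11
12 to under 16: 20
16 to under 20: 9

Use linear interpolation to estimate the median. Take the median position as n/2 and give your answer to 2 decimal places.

12.10

Cumulative frequencies: 7, 17, 28, 48, 57
n = 57; position = n/2 = 28.5.
This falls in the class 12 to under 16: L = 12, F = 28, f = 20, h = 4.
Median ≈ 12 + ((28.5 − 28) / 20) × 4 = 12.1000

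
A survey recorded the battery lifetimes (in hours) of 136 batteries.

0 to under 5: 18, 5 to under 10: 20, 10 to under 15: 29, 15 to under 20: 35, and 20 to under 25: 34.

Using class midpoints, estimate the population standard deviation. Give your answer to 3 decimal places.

6.735

Midpoints: 2.5, 7.5, 12.5, 17.5, 22.5
n = 136, Σfm = 1935, mean = 14.2279
Σfm² = 33700
Σf(m − x̄)² = Σfm² − (Σfm)²/n = 33700 − 1935²/136 = 6168.9338
Population variance = 6168.9338 / 136 = 45.3598
Standard deviation = √45.3598 = 6.7350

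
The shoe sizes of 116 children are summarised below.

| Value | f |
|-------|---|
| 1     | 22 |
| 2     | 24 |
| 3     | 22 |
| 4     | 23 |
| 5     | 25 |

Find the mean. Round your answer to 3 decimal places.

Values: 1, 2, 3, 4, 5
Σfx = 22×1 + 24×2 + 22×3 + 23×4 + 25×5 = 353
n = Σf = 116
Mean = 353 / 116 = 3.0431

3.043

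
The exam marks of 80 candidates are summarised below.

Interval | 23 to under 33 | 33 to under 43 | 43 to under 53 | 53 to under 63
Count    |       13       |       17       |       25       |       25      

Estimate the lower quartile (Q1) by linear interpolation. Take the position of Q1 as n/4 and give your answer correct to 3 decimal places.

Cumulative frequencies: 13, 30, 55, 80
n = 80; position = n/4 = 20.
This falls in the class 33 to under 43: L = 33, F = 13, f = 17, h = 10.
Lower quartile ≈ 33 + ((20 − 13) / 17) × 10 = 37.1176

37.118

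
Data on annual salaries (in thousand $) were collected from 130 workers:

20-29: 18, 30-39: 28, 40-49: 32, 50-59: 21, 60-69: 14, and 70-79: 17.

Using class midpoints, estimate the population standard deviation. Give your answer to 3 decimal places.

Midpoints: 24.5, 34.5, 44.5, 54.5, 64.5, 74.5
n = 130, Σfm = 6145, mean = 47.2692
Σfm² = 322472.5
Σf(m − x̄)² = Σfm² − (Σfm)²/n = 322472.5 − 6145²/130 = 32003.0769
Population variance = 32003.0769 / 130 = 246.1775
Standard deviation = √246.1775 = 15.6900

15.690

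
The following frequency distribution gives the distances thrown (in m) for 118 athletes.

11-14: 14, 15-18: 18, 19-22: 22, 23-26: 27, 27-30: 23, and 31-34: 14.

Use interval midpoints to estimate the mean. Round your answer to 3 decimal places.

22.839

Midpoints: 12.5, 16.5, 20.5, 24.5, 28.5, 32.5
Σfm = 14×12.5 + 18×16.5 + 22×20.5 + 27×24.5 + 23×28.5 + 14×32.5 = 2695
n = Σf = 118
Mean = 2695 / 118 = 22.8390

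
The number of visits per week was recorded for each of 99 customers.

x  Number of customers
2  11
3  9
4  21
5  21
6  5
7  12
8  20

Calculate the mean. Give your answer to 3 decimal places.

Values: 2, 3, 4, 5, 6, 7, 8
Σfx = 11×2 + 9×3 + 21×4 + 21×5 + 5×6 + 12×7 + 20×8 = 512
n = Σf = 99
Mean = 512 / 99 = 5.1717

5.172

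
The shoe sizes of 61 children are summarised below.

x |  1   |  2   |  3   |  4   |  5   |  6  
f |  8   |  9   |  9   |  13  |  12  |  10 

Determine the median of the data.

4

Cumulative frequencies: 8, 17, 26, 39, 51, 61
n = 61, so the median is the value in position (n+1)/2 = 31.
Position 31 falls at value 4.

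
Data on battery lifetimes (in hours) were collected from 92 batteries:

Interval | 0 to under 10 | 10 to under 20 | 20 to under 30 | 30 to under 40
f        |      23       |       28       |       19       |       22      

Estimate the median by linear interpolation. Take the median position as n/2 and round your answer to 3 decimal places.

18.214

Cumulative frequencies: 23, 51, 70, 92
n = 92; position = n/2 = 46.
This falls in the class 10 to under 20: L = 10, F = 23, f = 28, h = 10.
Median ≈ 10 + ((46 − 23) / 28) × 10 = 18.2143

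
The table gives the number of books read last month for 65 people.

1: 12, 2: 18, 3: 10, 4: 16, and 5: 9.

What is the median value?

3

Cumulative frequencies: 12, 30, 40, 56, 65
n = 65, so the median is the value in position (n+1)/2 = 33.
Position 33 falls at value 3.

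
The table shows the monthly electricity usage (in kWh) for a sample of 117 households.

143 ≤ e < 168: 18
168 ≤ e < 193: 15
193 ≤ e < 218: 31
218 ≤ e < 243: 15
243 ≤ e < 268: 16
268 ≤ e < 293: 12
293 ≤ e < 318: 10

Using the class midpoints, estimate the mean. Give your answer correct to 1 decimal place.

220.9

Midpoints: 155.5, 180.5, 205.5, 230.5, 255.5, 280.5, 305.5
Σfm = 18×155.5 + 15×180.5 + 31×205.5 + 15×230.5 + 16×255.5 + 12×280.5 + 10×305.5 = 25843.5
n = Σf = 117
Mean = 25843.5 / 117 = 220.8846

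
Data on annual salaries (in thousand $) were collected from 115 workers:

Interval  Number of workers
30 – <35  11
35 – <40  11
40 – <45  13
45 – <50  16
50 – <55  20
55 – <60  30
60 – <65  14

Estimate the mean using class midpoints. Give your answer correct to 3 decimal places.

49.848

Midpoints: 32.5, 37.5, 42.5, 47.5, 52.5, 57.5, 62.5
Σfm = 11×32.5 + 11×37.5 + 13×42.5 + 16×47.5 + 20×52.5 + 30×57.5 + 14×62.5 = 5732.5
n = Σf = 115
Mean = 5732.5 / 115 = 49.8478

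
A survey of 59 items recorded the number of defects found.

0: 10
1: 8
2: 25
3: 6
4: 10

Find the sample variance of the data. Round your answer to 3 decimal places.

1.620

Values: 0, 1, 2, 3, 4
n = 59, Σfx = 116, mean = 1.9661
Σfx² = 322
Σf(x − x̄)² = Σfx² − (Σfx)²/n = 322 − 116²/59 = 93.9322
Sample variance = 93.9322 / 58 = 1.6195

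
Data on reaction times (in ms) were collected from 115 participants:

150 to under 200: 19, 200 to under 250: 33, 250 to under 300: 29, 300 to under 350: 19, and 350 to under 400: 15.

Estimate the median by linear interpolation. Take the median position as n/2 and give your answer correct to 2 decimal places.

Cumulative frequencies: 19, 52, 81, 100, 115
n = 115; position = n/2 = 57.5.
This falls in the class 250 to under 300: L = 250, F = 52, f = 29, h = 50.
Median ≈ 250 + ((57.5 − 52) / 29) × 50 = 259.4828

259.48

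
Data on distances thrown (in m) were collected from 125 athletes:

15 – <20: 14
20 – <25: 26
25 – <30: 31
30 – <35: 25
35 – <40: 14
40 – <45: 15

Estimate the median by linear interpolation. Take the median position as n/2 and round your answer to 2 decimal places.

Cumulative frequencies: 14, 40, 71, 96, 110, 125
n = 125; position = n/2 = 62.5.
This falls in the class 25 – <30: L = 25, F = 40, f = 31, h = 5.
Median ≈ 25 + ((62.5 − 40) / 31) × 5 = 28.6290

28.63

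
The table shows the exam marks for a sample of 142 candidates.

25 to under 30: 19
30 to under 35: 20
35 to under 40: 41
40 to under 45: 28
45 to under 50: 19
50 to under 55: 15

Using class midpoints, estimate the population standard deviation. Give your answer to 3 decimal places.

7.450

Midpoints: 27.5, 32.5, 37.5, 42.5, 47.5, 52.5
n = 142, Σfm = 5590, mean = 39.3662
Σfm² = 227937.5
Σf(m − x̄)² = Σfm² − (Σfm)²/n = 227937.5 − 5590²/142 = 7880.4577
Population variance = 7880.4577 / 142 = 55.4962
Standard deviation = √55.4962 = 7.4496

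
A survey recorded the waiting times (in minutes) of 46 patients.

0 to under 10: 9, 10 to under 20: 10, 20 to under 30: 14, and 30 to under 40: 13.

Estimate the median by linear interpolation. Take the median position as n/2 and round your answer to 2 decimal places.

22.86

Cumulative frequencies: 9, 19, 33, 46
n = 46; position = n/2 = 23.
This falls in the class 20 to under 30: L = 20, F = 19, f = 14, h = 10.
Median ≈ 20 + ((23 − 19) / 14) × 10 = 22.8571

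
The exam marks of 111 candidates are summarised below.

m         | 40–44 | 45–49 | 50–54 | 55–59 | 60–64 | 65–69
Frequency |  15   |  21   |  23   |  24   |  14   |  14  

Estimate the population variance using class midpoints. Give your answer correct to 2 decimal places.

Midpoints: 42, 47, 52, 57, 62, 67
n = 111, Σfm = 5987, mean = 53.9369
Σfm² = 329679
Σf(m − x̄)² = Σfm² − (Σfm)²/n = 329679 − 5987²/111 = 6758.5586
Population variance = 6758.5586 / 111 = 60.8879

60.89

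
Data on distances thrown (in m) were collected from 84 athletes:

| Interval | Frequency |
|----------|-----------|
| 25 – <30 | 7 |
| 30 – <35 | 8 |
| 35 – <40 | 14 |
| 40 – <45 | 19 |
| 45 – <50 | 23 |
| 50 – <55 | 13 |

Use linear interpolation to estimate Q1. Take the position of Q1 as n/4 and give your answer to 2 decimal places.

37.14

Cumulative frequencies: 7, 15, 29, 48, 71, 84
n = 84; position = n/4 = 21.
This falls in the class 35 – <40: L = 35, F = 15, f = 14, h = 5.
Lower quartile ≈ 35 + ((21 − 15) / 14) × 5 = 37.1429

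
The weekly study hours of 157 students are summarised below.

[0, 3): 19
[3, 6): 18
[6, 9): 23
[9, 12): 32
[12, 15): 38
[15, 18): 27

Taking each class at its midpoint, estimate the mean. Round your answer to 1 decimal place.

10.0

Midpoints: 1.5, 4.5, 7.5, 10.5, 13.5, 16.5
Σfm = 19×1.5 + 18×4.5 + 23×7.5 + 32×10.5 + 38×13.5 + 27×16.5 = 1576.5
n = Σf = 157
Mean = 1576.5 / 157 = 10.0414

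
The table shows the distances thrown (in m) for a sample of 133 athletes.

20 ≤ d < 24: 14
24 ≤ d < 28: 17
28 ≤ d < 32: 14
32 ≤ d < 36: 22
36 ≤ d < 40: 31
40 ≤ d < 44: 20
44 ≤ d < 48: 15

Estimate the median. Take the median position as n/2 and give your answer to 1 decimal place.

35.9

Cumulative frequencies: 14, 31, 45, 67, 98, 118, 133
n = 133; position = n/2 = 66.5.
This falls in the class 32 ≤ d < 36: L = 32, F = 45, f = 22, h = 4.
Median ≈ 32 + ((66.5 − 45) / 22) × 4 = 35.9091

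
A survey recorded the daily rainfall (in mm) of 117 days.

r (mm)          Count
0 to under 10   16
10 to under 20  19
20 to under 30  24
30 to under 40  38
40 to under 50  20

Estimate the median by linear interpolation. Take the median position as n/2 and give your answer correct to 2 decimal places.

Cumulative frequencies: 16, 35, 59, 97, 117
n = 117; position = n/2 = 58.5.
This falls in the class 20 to under 30: L = 20, F = 35, f = 24, h = 10.
Median ≈ 20 + ((58.5 − 35) / 24) × 10 = 29.7917

29.79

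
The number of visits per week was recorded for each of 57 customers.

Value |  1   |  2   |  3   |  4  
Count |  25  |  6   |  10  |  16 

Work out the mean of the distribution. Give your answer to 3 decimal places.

Values: 1, 2, 3, 4
Σfx = 25×1 + 6×2 + 10×3 + 16×4 = 131
n = Σf = 57
Mean = 131 / 57 = 2.2982

2.298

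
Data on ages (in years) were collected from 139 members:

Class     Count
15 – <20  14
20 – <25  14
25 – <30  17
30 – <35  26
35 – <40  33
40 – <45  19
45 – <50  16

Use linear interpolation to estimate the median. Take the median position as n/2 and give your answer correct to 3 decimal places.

34.712

Cumulative frequencies: 14, 28, 45, 71, 104, 123, 139
n = 139; position = n/2 = 69.5.
This falls in the class 30 – <35: L = 30, F = 45, f = 26, h = 5.
Median ≈ 30 + ((69.5 − 45) / 26) × 5 = 34.7115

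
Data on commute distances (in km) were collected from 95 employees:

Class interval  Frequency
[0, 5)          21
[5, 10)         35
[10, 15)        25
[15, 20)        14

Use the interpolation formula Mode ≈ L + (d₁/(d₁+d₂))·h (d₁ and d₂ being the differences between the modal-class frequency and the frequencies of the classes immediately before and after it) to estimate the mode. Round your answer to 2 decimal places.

Modal class: [5, 10) (highest frequency 35).
d₁ = 35 − 21 = 14, d₂ = 35 − 25 = 10
Mode ≈ 5 + (14/(14+10)) × 5 = 5 + 2.9167 = 7.9167

7.92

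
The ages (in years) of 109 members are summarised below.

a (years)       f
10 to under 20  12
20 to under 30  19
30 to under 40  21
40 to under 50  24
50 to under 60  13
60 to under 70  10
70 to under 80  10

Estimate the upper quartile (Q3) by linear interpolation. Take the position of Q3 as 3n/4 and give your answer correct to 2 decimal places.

Cumulative frequencies: 12, 31, 52, 76, 89, 99, 109
n = 109; position = 3n/4 = 81.75.
This falls in the class 50 to under 60: L = 50, F = 76, f = 13, h = 10.
Upper quartile ≈ 50 + ((81.75 − 76) / 13) × 10 = 54.4231

54.42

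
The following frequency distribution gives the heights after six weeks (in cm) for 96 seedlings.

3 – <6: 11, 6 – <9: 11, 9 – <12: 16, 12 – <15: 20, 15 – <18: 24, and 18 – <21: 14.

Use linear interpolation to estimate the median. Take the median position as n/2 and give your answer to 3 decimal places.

13.500

Cumulative frequencies: 11, 22, 38, 58, 82, 96
n = 96; position = n/2 = 48.
This falls in the class 12 – <15: L = 12, F = 38, f = 20, h = 3.
Median ≈ 12 + ((48 − 38) / 20) × 3 = 13.5000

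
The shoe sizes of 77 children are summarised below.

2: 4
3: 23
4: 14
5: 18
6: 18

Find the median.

4

Cumulative frequencies: 4, 27, 41, 59, 77
n = 77, so the median is the value in position (n+1)/2 = 39.
Position 39 falls at value 4.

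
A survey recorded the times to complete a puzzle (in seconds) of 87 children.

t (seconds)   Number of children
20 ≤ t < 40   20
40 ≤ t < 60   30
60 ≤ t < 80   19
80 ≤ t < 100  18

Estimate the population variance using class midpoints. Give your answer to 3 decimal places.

445.607

Midpoints: 30, 50, 70, 90
n = 87, Σfm = 5050, mean = 58.0460
Σfm² = 331900
Σf(m − x̄)² = Σfm² − (Σfm)²/n = 331900 − 5050²/87 = 38767.8161
Population variance = 38767.8161 / 87 = 445.6071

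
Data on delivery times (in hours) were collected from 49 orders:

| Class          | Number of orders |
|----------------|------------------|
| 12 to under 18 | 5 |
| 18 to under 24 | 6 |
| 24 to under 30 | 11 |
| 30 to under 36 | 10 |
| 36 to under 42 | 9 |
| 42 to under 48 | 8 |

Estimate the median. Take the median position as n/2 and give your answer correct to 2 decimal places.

31.50

Cumulative frequencies: 5, 11, 22, 32, 41, 49
n = 49; position = n/2 = 24.5.
This falls in the class 30 to under 36: L = 30, F = 22, f = 10, h = 6.
Median ≈ 30 + ((24.5 − 22) / 10) × 6 = 31.5000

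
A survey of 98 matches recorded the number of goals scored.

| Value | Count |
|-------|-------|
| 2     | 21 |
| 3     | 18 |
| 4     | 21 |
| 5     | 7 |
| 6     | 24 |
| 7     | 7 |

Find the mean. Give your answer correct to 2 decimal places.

4.16

Values: 2, 3, 4, 5, 6, 7
Σfx = 21×2 + 18×3 + 21×4 + 7×5 + 24×6 + 7×7 = 408
n = Σf = 98
Mean = 408 / 98 = 4.1633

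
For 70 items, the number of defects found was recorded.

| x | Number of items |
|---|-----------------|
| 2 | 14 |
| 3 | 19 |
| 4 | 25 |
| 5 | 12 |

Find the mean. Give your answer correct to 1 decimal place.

Values: 2, 3, 4, 5
Σfx = 14×2 + 19×3 + 25×4 + 12×5 = 245
n = Σf = 70
Mean = 245 / 70 = 3.5000

3.5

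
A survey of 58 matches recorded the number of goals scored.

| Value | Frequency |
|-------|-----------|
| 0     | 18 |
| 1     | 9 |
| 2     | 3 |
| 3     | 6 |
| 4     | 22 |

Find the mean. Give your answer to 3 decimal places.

2.086

Values: 0, 1, 2, 3, 4
Σfx = 18×0 + 9×1 + 3×2 + 6×3 + 22×4 = 121
n = Σf = 58
Mean = 121 / 58 = 2.0862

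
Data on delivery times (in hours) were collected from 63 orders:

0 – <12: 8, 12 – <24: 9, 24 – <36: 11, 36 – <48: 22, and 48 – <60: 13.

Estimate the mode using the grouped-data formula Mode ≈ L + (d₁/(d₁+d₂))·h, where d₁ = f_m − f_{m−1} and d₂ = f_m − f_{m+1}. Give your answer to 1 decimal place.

42.6

Modal class: 36 – <48 (highest frequency 22).
d₁ = 22 − 11 = 11, d₂ = 22 − 13 = 9
Mode ≈ 36 + (11/(11+9)) × 12 = 36 + 6.6000 = 42.6000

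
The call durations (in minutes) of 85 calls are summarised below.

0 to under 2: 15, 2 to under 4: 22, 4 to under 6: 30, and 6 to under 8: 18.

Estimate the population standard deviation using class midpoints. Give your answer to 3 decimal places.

2.016

Midpoints: 1, 3, 5, 7
n = 85, Σfm = 357, mean = 4.2000
Σfm² = 1845
Σf(m − x̄)² = Σfm² − (Σfm)²/n = 1845 − 357²/85 = 345.6000
Population variance = 345.6000 / 85 = 4.0659
Standard deviation = √4.0659 = 2.0164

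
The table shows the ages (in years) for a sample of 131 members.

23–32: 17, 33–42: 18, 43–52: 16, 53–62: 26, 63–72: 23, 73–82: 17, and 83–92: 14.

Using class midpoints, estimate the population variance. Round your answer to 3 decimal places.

Midpoints: 27.5, 37.5, 47.5, 57.5, 67.5, 77.5, 87.5
n = 131, Σfm = 7492.5, mean = 57.1947
Σfm² = 474318.75
Σf(m − x̄)² = Σfm² − (Σfm)²/n = 474318.75 − 7492.5²/131 = 45787.7863
Population variance = 45787.7863 / 131 = 349.5251

349.525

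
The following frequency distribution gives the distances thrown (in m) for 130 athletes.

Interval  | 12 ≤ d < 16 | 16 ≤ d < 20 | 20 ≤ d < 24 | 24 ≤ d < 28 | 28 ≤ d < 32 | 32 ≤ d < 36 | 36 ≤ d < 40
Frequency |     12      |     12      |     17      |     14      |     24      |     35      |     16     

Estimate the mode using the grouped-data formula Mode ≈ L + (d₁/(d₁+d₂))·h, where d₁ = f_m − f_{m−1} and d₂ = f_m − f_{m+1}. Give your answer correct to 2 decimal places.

Modal class: 32 ≤ d < 36 (highest frequency 35).
d₁ = 35 − 24 = 11, d₂ = 35 − 16 = 19
Mode ≈ 32 + (11/(11+19)) × 4 = 32 + 1.4667 = 33.4667

33.47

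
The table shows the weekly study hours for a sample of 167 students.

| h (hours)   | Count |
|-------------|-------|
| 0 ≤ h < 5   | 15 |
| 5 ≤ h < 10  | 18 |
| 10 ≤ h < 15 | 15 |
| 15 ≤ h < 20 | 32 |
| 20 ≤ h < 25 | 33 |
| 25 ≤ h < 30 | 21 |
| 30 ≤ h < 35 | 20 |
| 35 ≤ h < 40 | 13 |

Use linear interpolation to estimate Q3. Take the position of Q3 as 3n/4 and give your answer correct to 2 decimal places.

Cumulative frequencies: 15, 33, 48, 80, 113, 134, 154, 167
n = 167; position = 3n/4 = 125.25.
This falls in the class 25 ≤ h < 30: L = 25, F = 113, f = 21, h = 5.
Upper quartile ≈ 25 + ((125.25 − 113) / 21) × 5 = 27.9167

27.92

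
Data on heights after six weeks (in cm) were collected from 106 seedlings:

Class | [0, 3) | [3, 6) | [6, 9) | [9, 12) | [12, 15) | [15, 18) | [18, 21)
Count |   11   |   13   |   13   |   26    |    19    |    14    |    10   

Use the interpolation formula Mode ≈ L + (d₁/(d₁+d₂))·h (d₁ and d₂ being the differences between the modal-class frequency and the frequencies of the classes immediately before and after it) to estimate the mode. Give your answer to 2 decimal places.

Modal class: [9, 12) (highest frequency 26).
d₁ = 26 − 13 = 13, d₂ = 26 − 19 = 7
Mode ≈ 9 + (13/(13+7)) × 3 = 9 + 1.9500 = 10.9500

10.95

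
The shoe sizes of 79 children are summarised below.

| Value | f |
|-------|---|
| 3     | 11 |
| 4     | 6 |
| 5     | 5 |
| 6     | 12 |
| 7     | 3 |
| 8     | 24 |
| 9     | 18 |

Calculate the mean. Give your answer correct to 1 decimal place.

6.7

Values: 3, 4, 5, 6, 7, 8, 9
Σfx = 11×3 + 6×4 + 5×5 + 12×6 + 3×7 + 24×8 + 18×9 = 529
n = Σf = 79
Mean = 529 / 79 = 6.6962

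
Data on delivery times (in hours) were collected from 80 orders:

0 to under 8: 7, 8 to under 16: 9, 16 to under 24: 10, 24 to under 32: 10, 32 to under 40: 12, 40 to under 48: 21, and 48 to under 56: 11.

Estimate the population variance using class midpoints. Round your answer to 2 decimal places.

Midpoints: 4, 12, 20, 28, 36, 44, 52
n = 80, Σfm = 2544, mean = 31.8000
Σfm² = 99200
Σf(m − x̄)² = Σfm² − (Σfm)²/n = 99200 − 2544²/80 = 18300.8000
Population variance = 18300.8000 / 80 = 228.7600

228.76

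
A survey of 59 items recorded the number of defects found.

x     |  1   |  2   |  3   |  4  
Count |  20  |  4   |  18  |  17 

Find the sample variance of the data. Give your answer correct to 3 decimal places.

Values: 1, 2, 3, 4
n = 59, Σfx = 150, mean = 2.5424
Σfx² = 470
Σf(x − x̄)² = Σfx² − (Σfx)²/n = 470 − 150²/59 = 88.6441
Sample variance = 88.6441 / 58 = 1.5283

1.528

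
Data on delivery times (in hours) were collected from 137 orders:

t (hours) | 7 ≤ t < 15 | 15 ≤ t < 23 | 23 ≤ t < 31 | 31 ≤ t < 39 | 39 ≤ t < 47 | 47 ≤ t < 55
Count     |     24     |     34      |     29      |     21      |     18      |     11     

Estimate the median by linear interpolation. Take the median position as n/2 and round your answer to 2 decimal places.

Cumulative frequencies: 24, 58, 87, 108, 126, 137
n = 137; position = n/2 = 68.5.
This falls in the class 23 ≤ t < 31: L = 23, F = 58, f = 29, h = 8.
Median ≈ 23 + ((68.5 − 58) / 29) × 8 = 25.8966

25.90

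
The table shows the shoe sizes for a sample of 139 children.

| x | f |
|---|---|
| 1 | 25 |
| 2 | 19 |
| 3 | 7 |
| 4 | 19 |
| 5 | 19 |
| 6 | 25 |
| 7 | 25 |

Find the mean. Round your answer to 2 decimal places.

Values: 1, 2, 3, 4, 5, 6, 7
Σfx = 25×1 + 19×2 + 7×3 + 19×4 + 19×5 + 25×6 + 25×7 = 580
n = Σf = 139
Mean = 580 / 139 = 4.1727

4.17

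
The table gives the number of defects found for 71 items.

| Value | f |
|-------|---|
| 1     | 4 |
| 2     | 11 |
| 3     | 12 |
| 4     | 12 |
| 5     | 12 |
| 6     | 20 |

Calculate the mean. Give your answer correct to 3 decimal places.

4.085

Values: 1, 2, 3, 4, 5, 6
Σfx = 4×1 + 11×2 + 12×3 + 12×4 + 12×5 + 20×6 = 290
n = Σf = 71
Mean = 290 / 71 = 4.0845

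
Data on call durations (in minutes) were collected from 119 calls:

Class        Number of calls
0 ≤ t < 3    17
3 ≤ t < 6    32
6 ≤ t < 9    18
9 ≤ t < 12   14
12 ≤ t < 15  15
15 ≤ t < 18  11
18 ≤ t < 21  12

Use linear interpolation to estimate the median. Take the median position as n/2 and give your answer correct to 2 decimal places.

7.75

Cumulative frequencies: 17, 49, 67, 81, 96, 107, 119
n = 119; position = n/2 = 59.5.
This falls in the class 6 ≤ t < 9: L = 6, F = 49, f = 18, h = 3.
Median ≈ 6 + ((59.5 − 49) / 18) × 3 = 7.7500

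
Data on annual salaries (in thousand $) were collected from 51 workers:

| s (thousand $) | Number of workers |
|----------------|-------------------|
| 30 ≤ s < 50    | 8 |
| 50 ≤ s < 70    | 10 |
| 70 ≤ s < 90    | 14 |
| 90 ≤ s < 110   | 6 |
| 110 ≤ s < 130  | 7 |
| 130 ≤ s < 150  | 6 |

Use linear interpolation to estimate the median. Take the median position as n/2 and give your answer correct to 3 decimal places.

Cumulative frequencies: 8, 18, 32, 38, 45, 51
n = 51; position = n/2 = 25.5.
This falls in the class 70 ≤ s < 90: L = 70, F = 18, f = 14, h = 20.
Median ≈ 70 + ((25.5 − 18) / 14) × 20 = 80.7143

80.714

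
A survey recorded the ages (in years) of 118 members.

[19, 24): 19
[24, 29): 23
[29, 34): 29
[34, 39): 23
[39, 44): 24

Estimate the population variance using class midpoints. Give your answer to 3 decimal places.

Midpoints: 21.5, 26.5, 31.5, 36.5, 41.5
n = 118, Σfm = 3767, mean = 31.9237
Σfm² = 125685.5
Σf(m − x̄)² = Σfm² − (Σfm)²/n = 125685.5 − 3767²/118 = 5428.8136
Population variance = 5428.8136 / 118 = 46.0069

46.007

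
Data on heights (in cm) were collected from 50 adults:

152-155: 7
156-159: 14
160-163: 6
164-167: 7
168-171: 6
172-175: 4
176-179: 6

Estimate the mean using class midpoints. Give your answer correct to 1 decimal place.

Midpoints: 153.5, 157.5, 161.5, 165.5, 169.5, 173.5, 177.5
Σfm = 7×153.5 + 14×157.5 + 6×161.5 + 7×165.5 + 6×169.5 + 4×173.5 + 6×177.5 = 8183
n = Σf = 50
Mean = 8183 / 50 = 163.6600

163.7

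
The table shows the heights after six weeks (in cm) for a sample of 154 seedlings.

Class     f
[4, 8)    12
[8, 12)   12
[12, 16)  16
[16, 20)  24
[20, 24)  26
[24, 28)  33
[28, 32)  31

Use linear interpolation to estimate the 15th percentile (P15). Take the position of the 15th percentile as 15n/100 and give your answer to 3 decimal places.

Cumulative frequencies: 12, 24, 40, 64, 90, 123, 154
n = 154; position = 15n/100 = 23.1.
This falls in the class [8, 12): L = 8, F = 12, f = 12, h = 4.
15th percentile ≈ 8 + ((23.1 − 12) / 12) × 4 = 11.7000

11.700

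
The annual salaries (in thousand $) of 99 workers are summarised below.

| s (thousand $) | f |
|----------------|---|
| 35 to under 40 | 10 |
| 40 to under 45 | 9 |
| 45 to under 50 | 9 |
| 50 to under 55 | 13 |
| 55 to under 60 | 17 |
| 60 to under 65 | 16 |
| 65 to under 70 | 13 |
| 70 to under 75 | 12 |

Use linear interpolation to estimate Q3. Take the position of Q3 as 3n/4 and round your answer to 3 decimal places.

65.096

Cumulative frequencies: 10, 19, 28, 41, 58, 74, 87, 99
n = 99; position = 3n/4 = 74.25.
This falls in the class 65 to under 70: L = 65, F = 74, f = 13, h = 5.
Upper quartile ≈ 65 + ((74.25 − 74) / 13) × 5 = 65.0962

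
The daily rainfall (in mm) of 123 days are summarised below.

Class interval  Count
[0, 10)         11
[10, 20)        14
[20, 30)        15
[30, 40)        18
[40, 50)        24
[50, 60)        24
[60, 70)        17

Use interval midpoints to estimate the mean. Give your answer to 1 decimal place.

Midpoints: 5, 15, 25, 35, 45, 55, 65
Σfm = 11×5 + 14×15 + 15×25 + 18×35 + 24×45 + 24×55 + 17×65 = 4775
n = Σf = 123
Mean = 4775 / 123 = 38.8211

38.8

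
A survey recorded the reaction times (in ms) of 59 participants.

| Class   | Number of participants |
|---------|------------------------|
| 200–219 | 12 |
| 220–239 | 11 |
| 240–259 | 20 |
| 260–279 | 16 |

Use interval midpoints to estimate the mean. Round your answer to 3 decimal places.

243.059

Midpoints: 209.5, 229.5, 249.5, 269.5
Σfm = 12×209.5 + 11×229.5 + 20×249.5 + 16×269.5 = 14340.5
n = Σf = 59
Mean = 14340.5 / 59 = 243.0593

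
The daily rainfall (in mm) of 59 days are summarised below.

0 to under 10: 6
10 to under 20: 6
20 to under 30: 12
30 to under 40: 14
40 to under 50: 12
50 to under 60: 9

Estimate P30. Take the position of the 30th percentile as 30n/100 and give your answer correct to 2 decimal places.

24.75

Cumulative frequencies: 6, 12, 24, 38, 50, 59
n = 59; position = 30n/100 = 17.7.
This falls in the class 20 to under 30: L = 20, F = 12, f = 12, h = 10.
30th percentile ≈ 20 + ((17.7 − 12) / 12) × 10 = 24.7500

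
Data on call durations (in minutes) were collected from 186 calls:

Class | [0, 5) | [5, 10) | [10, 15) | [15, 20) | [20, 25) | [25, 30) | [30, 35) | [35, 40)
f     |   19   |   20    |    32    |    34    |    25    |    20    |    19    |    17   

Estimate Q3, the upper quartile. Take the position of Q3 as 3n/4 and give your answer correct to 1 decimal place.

27.4

Cumulative frequencies: 19, 39, 71, 105, 130, 150, 169, 186
n = 186; position = 3n/4 = 139.5.
This falls in the class [25, 30): L = 25, F = 130, f = 20, h = 5.
Upper quartile ≈ 25 + ((139.5 − 130) / 20) × 5 = 27.3750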